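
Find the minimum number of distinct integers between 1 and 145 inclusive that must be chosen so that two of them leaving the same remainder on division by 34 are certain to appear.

By the pigeonhole principle, the 34 residue classes mod 34 are the pigeonholes.
With 34 integers one could put 1 in each residue class and have no class reach 2.
The 35th integer pushes some class to 2, so 34·1 + 1 = 35.

35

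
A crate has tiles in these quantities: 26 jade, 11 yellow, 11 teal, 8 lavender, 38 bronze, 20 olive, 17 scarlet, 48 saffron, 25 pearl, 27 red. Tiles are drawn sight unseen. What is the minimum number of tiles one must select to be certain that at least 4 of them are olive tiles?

215

In the worst case for collecting olive tiles, every non-olive tile comes out first.
There are 26 + 11 + 11 + 8 + 38 + 17 + 48 + 25 + 27 = 211 non-olive tiles altogether.
After those, each further tile must be olive, so 211 + 4 = 215 draws guarantee 4 olive tiles.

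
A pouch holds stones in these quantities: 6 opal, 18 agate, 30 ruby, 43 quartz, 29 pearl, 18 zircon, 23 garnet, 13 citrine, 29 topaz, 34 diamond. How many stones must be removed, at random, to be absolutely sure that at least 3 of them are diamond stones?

212

In the worst case for collecting diamond stones, every non-diamond stone comes out first.
There are 6 + 18 + 30 + 43 + 29 + 18 + 23 + 13 + 29 = 209 non-diamond stones altogether.
After those, each further stone must be diamond, so 209 + 3 = 212 draws guarantee 3 diamond stones.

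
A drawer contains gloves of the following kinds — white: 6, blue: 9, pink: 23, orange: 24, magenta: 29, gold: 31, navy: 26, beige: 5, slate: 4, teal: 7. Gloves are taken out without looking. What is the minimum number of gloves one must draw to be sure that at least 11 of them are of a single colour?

An adversary could hand out at most 10 gloves per colour (5 colours run out sooner): 6 + 9 + 10 + 10 + 10 + 10 + 10 + 5 + 4 + 7 = 81 gloves and still no colour has 11.
One more glove lands in a colour already at 10, so 82 draws are enough and 81 are not.

82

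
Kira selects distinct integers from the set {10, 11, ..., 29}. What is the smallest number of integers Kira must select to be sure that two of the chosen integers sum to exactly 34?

14

A set avoiding the sum 34 can contain at most one of each pair {x, 34−x}, plus the 6 elements whose complement lies outside the range or equal to its own complement.
The integers 17, …, 29 (13 of them) are such a set: any two sum to at least 17+18 = 35 > 34.
Any 14th integer completes one of the 7 pairs, so 14 choices force a sum of 34.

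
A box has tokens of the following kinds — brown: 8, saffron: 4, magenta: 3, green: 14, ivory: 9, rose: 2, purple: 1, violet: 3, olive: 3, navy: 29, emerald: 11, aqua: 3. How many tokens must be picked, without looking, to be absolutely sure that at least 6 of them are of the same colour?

45

Pigeonhole: the 12 colours are the holes; the tokens drawn are the pigeons.
To avoid 6 of any one colour, the worst case takes at most 5 of each colour, or every token of a colour that has fewer than 5.
That gives 5 + 4 + 3 + 5 + 5 + 2 + 1 + 3 + 3 + 5 + 5 + 3 = 44 tokens with no colour reaching 6.
The next token forces some colour to 6, so 44 + 1 = 45.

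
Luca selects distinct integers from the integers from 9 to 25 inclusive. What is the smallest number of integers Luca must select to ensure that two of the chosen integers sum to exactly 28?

13

Two chosen integers sum to 28 exactly when both halves of some pair {x, 28−x} with 9 ≤ x ≤ 28−x ≤ 19 are chosen — 5 such pairs.
The remaining 7 elements (those with no distinct partner in range) can never complete a 28-sum, so the worst case takes all of them and one from each pair: 7 + 5 = 12.
By pigeonhole, the 13th integer has to be the second member of some pair, so 12 + 1 = 13.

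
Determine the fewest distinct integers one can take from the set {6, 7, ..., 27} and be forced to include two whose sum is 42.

Two chosen integers sum to 42 exactly when both halves of some pair {x, 42−x} with 15 ≤ x ≤ 42−x ≤ 27 are chosen — 6 such pairs.
The remaining 10 elements (those with no distinct partner in range) can never complete a 42-sum, so the worst case takes all of them and one from each pair: 10 + 6 = 16.
The 17th integer has to be the second member of some pair, so 16 + 1 = 17.

17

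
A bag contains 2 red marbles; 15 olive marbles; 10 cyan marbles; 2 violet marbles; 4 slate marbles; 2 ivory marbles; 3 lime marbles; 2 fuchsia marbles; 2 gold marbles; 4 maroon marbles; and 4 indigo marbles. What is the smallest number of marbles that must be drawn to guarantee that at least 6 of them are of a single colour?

36

Pigeonhole: put each drawn marble into a box by colour. The largest draw with every box below 6 takes min(count, 5) from each colour; colours with fewer than 5 contribute all they have.
Σ min(cᵢ, 5) = 2 + 5 + 5 + 2 + 4 + 2 + 3 + 2 + 2 + 4 + 4 = 35.
Draw number 35 + 1 = 36 must push one box to 6.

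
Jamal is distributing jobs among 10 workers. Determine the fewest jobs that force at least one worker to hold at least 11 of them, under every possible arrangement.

101

With 100 jobs one could put exactly 10 in each of the 10 workers, and no worker would reach 11.
One more job must land in a worker that already has 10, giving it 11.
So 10 × 10 + 1 = 101 jobs are required.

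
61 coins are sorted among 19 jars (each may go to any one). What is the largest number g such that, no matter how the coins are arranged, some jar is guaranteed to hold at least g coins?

4

By the pigeonhole principle, the 19 jars are the holes and the 61 coins are the pigeons.
If every jar held at most 3 coins, the total would be at most 19 × 3 = 57, which is less than 61.
So some jar holds at least ⌈61/19⌉ = 4 coins.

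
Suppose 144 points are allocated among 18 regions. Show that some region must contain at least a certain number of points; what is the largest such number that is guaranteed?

8

By the pigeonhole principle, the 18 regions are the holes and the 144 points are the pigeons.
If every region held at most 7 points, the total would be at most 18 × 7 = 126, which is less than 144.
So some region holds at least ⌈144/18⌉ = 8 points.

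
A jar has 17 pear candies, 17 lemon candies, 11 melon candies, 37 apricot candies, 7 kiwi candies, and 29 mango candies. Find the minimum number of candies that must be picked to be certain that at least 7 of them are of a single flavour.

An adversary could hand out at most 6 candies per flavour: 6 + 6 + 6 + 6 + 6 + 6 = 36 candies and still no flavour has 7.
One more candy lands in a flavour already at 6, so 37 draws are enough and 36 are not.

37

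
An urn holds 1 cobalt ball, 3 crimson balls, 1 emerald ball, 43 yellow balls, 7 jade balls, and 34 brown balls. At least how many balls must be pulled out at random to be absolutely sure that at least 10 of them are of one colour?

31

An adversary could hand out at most 9 balls per colour (4 colours run out sooner): 1 + 3 + 1 + 9 + 7 + 9 = 30 balls and still no colour has 10.
One more ball lands in a colour already at 9, so 31 draws are enough and 30 are not.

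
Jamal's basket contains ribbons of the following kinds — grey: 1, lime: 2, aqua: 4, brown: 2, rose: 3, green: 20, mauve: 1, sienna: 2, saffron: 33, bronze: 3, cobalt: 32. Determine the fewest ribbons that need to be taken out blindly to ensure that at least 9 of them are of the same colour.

An adversary could hand out at most 8 ribbons per colour (8 colours run out sooner): 1 + 2 + 4 + 2 + 3 + 8 + 1 + 2 + 8 + 3 + 8 = 42 ribbons and still no colour has 9.
Pigeonhole: one more ribbon lands in a colour already at 8, so 43 draws are enough and 42 are not.

43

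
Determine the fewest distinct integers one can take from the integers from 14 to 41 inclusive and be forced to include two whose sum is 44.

21

Two chosen integers sum to 44 exactly when both halves of some pair {x, 44−x} with 14 ≤ x ≤ 44−x ≤ 30 are chosen — 8 such pairs.
The remaining 12 elements (those with no distinct partner in range) can never complete a 44-sum, so the worst case takes all of them and one from each pair: 12 + 8 = 20.
Pigeonhole: the 21st integer has to be the second member of some pair, so 20 + 1 = 21.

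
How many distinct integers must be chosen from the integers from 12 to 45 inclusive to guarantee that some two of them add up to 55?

19

Two chosen integers sum to 55 exactly when both halves of some pair {x, 55−x} with 12 ≤ x ≤ 55−x ≤ 43 are chosen — 16 such pairs.
The remaining 2 elements (those with no distinct partner in range) can never complete a 55-sum, so the worst case takes all of them and one from each pair: 2 + 16 = 18.
Pigeonhole: the 19th integer has to be the second member of some pair, so 18 + 1 = 19.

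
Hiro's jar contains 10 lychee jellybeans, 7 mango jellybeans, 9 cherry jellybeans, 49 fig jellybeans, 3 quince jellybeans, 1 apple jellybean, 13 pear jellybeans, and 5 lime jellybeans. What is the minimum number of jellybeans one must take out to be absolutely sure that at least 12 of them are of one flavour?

By pigeonhole, put each drawn jellybean into a box by flavour. The largest draw with every box below 12 takes min(count, 11) from each flavour; flavours with fewer than 11 contribute all they have.
Σ min(cᵢ, 11) = 10 + 7 + 9 + 11 + 3 + 1 + 11 + 5 = 57.
Draw number 57 + 1 = 58 must push one box to 12.

58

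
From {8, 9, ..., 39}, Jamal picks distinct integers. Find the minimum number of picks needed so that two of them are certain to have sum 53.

Two chosen integers sum to 53 exactly when both halves of some pair {x, 53−x} with 14 ≤ x ≤ 53−x ≤ 39 are chosen — 13 such pairs.
The remaining 6 elements (those with no distinct partner in range) can never complete a 53-sum, so the worst case takes all of them and one from each pair: 6 + 13 = 19.
The 20th integer has to be the second member of some pair, so 19 + 1 = 20.

20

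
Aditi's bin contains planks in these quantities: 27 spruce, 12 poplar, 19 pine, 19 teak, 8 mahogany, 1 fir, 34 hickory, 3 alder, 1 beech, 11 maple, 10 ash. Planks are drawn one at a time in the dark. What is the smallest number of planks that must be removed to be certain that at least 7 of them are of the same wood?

Pigeonhole: put each drawn plank into a box by wood. The largest draw with every box below 7 takes min(count, 6) from each wood; woods with fewer than 6 contribute all they have.
Σ min(cᵢ, 6) = 6 + 6 + 6 + 6 + 6 + 1 + 6 + 3 + 1 + 6 + 6 = 53.
Draw number 53 + 1 = 54 must push one box to 7.

54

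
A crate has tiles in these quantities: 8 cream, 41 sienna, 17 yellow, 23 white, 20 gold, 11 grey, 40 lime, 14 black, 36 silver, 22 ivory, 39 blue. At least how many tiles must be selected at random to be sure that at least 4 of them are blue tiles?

In the worst case for collecting blue tiles, every non-blue tile comes out first.
There are 8 + 41 + 17 + 23 + 20 + 11 + 40 + 14 + 36 + 22 = 232 non-blue tiles altogether.
After those, each further tile must be blue, so 232 + 4 = 236 draws guarantee 4 blue tiles.

236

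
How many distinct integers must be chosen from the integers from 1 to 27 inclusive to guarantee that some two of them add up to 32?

Two chosen integers sum to 32 exactly when both halves of some pair {x, 32−x} with 5 ≤ x ≤ 32−x ≤ 27 are chosen — 11 such pairs.
The remaining 5 elements (those with no distinct partner in range) can never complete a 32-sum, so the worst case takes all of them and one from each pair: 5 + 11 = 16.
Pigeonhole: the 17th integer has to be the second member of some pair, so 16 + 1 = 17.

17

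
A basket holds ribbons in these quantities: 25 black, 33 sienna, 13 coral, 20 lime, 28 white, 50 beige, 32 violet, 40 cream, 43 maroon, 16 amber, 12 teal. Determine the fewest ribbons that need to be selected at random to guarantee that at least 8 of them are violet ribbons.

288

In the worst case for collecting violet ribbons, every non-violet ribbon comes out first.
There are 25 + 33 + 13 + 20 + 28 + 50 + 40 + 43 + 16 + 12 = 280 non-violet ribbons altogether.
After those, each further ribbon must be violet, so 280 + 8 = 288 draws guarantee 8 violet ribbons.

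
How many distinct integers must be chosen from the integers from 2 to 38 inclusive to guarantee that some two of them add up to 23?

28

Group the elements by complementary pair {x, 23−x}: {2,21}, {3,20}, {4,19}, …, giving 10 two-element pairs and 17 integers whose partner 23−x falls outside [2,38].
Treating each of those 27 groups as a pigeonhole, one can pick one integer per group — 27 integers — with no two summing to 23.
The 28th integer lands in an occupied pair, forcing a sum of 23.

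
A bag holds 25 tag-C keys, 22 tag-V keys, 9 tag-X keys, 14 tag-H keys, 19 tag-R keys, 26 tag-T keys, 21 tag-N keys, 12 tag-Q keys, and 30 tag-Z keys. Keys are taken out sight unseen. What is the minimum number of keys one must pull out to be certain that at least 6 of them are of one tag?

By pigeonhole, put each drawn key into a box by tag. The largest draw with every box below 6 takes min(count, 5) from each tag.
Σ min(cᵢ, 5) = 5 + 5 + 5 + 5 + 5 + 5 + 5 + 5 + 5 = 45.
Draw number 45 + 1 = 46 must push one box to 6.

46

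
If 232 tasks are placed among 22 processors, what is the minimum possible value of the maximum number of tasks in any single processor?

11

The 22 processors are the holes and the 232 tasks are the pigeons.
If every processor held at most 10 tasks, the total would be at most 22 × 10 = 220, which is less than 232.
So some processor holds at least ⌈232/22⌉ = 11 tasks.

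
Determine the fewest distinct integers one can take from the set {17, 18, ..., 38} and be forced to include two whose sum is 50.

15

A set avoiding the sum 50 can contain at most one of each pair {x, 50−x}, plus the 6 elements whose complement lies outside the range or equal to its own complement.
The integers 25, …, 38 (14 of them) are such a set: any two sum to at least 25+26 = 51 > 50.
Any 15th integer completes one of the 8 pairs, so 15 choices force a sum of 50.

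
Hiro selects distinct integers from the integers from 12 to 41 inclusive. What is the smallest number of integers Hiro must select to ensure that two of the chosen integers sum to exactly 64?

22

Group the elements by complementary pair {x, 64−x}: {23,41}, {24,40}, {25,39}, …, giving 9 two-element pairs, the single value 32 (it cannot pair with itself since the integers are distinct), and 11 integers whose partner 64−x falls outside [12,41].
Treating each of those 21 groups as a pigeonhole, one can pick one integer per group — 21 integers — with no two summing to 64.
The 22nd integer lands in an occupied pair, forcing a sum of 64.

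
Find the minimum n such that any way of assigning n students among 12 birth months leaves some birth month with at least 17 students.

193

With 192 students one could put exactly 16 in each of the 12 birth months, and no birth month would reach 17.
By pigeonhole, one more student must land in a birth month that already has 16, giving it 17.
So 12 × 16 + 1 = 193 students are required.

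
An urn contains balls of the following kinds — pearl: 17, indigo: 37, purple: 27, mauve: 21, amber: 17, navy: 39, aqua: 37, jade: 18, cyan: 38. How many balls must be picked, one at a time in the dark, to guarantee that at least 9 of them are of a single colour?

An adversary could hand out at most 8 balls per colour: 8 + 8 + 8 + 8 + 8 + 8 + 8 + 8 + 8 = 72 balls and still no colour has 9.
One more ball lands in a colour already at 8, so 73 draws are enough and 72 are not.

73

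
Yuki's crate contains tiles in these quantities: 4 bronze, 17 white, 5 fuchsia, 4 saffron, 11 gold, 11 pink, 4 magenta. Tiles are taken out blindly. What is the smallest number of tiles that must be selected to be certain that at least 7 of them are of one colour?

Put each drawn tile into a box by colour. The largest draw with every box below 7 takes min(count, 6) from each colour; colours with fewer than 6 contribute all they have.
Σ min(cᵢ, 6) = 4 + 6 + 5 + 4 + 6 + 6 + 4 = 35.
Draw number 35 + 1 = 36 must push one box to 7.

36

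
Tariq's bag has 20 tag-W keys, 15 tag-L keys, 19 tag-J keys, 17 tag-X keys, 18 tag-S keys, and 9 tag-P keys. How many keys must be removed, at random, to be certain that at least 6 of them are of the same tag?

31

Pigeonhole: put each drawn key into a box by tag. The largest draw with every box below 6 takes min(count, 5) from each tag.
Σ min(cᵢ, 5) = 5 + 5 + 5 + 5 + 5 + 5 = 30.
Draw number 30 + 1 = 31 must push one box to 6.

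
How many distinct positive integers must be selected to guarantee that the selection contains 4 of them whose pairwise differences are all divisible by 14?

43

Integers whose pairwise differences are multiples of 14 are exactly those sharing a remainder mod 14. The 14 residue classes mod 14 are the pigeonholes.
With 42 integers one could put 3 in each residue class and have no class reach 4.
The 43rd integer pushes some class to 4, so 14·3 + 1 = 43.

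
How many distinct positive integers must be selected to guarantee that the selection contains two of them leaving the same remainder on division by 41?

Pigeonhole: the 41 residue classes mod 41 are the pigeonholes.
With 41 integers one could put 1 in each residue class and have no class reach 2.
The 42nd integer pushes some class to 2, so 41·1 + 1 = 42.

42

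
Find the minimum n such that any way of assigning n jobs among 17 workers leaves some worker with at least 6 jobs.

With 85 jobs one could put exactly 5 in each of the 17 workers, and no worker would reach 6.
Pigeonhole: one more job must land in a worker that already has 5, giving it 6.
So 17 × 5 + 1 = 86 jobs are required.

86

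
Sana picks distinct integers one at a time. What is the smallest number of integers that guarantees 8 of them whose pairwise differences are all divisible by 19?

134

Integers whose pairwise differences are multiples of 19 are exactly those sharing a remainder mod 19. The 19 residue classes mod 19 are the pigeonholes.
With 133 integers one could put 7 in each residue class and have no class reach 8.
The 134th integer pushes some class to 8, so 19·7 + 1 = 134.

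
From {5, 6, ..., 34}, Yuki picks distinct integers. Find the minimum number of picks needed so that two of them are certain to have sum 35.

18

A set avoiding the sum 35 can contain at most one of each pair {x, 35−x}, plus the 4 elements whose complement lies outside the range.
The integers 18, …, 34 (17 of them) are such a set: any two sum to at least 18+19 = 37 > 35.
Pigeonhole: any 18th integer completes one of the 13 pairs, so 18 choices force a sum of 35.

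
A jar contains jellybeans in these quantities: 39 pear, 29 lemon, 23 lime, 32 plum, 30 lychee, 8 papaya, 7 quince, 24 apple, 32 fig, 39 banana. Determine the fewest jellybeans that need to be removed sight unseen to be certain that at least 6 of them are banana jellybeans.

230

In the worst case for collecting banana jellybeans, every non-banana jellybean comes out first.
There are 39 + 29 + 23 + 32 + 30 + 8 + 7 + 24 + 32 = 224 non-banana jellybeans altogether.
After those, each further jellybean must be banana, so 224 + 6 = 230 draws guarantee 6 banana jellybeans.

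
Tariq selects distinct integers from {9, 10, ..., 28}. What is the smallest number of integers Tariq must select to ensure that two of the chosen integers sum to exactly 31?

Two chosen integers sum to 31 exactly when both halves of some pair {x, 31−x} with 9 ≤ x ≤ 31−x ≤ 22 are chosen — 7 such pairs.
The remaining 6 elements (those with no distinct partner in range) can never complete a 31-sum, so the worst case takes all of them and one from each pair: 6 + 7 = 13.
The 14th integer has to be the second member of some pair, so 13 + 1 = 14.

14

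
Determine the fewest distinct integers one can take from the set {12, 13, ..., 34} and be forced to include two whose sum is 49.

Two chosen integers sum to 49 exactly when both halves of some pair {x, 49−x} with 15 ≤ x ≤ 49−x ≤ 34 are chosen — 10 such pairs.
The remaining 3 elements (those with no distinct partner in range) can never complete a 49-sum, so the worst case takes all of them and one from each pair: 3 + 10 = 13.
The 14th integer has to be the second member of some pair, so 13 + 1 = 14.

14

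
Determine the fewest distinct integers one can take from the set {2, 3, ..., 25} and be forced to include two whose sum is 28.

A set avoiding the sum 28 can contain at most one of each pair {x, 28−x}, plus the 2 elements whose complement lies outside the range or equal to its own complement.
The integers 2, …, 14 (13 of them) are such a set: any two sum to at least 2+3 = 5 and at most 13+14 = 27 < 28.
Any 14th integer completes one of the 11 pairs, so 14 choices force a sum of 28.

14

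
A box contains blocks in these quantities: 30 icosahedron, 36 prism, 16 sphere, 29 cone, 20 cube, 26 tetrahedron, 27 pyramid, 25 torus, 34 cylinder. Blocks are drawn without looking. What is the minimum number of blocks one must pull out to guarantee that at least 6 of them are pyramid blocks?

222

In the worst case for collecting pyramid blocks, every non-pyramid block comes out first.
There are 30 + 36 + 16 + 29 + 20 + 26 + 25 + 34 = 216 non-pyramid blocks altogether.
After those, each further block must be pyramid, so 216 + 6 = 222 draws guarantee 6 pyramid blocks.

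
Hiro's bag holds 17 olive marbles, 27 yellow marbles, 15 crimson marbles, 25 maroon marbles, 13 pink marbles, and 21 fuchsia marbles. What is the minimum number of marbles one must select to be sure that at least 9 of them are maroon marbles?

In the worst case for collecting maroon marbles, every non-maroon marble comes out first.
There are 17 + 27 + 15 + 13 + 21 = 93 non-maroon marbles altogether.
After those, each further marble must be maroon, so 93 + 9 = 102 draws guarantee 9 maroon marbles.

102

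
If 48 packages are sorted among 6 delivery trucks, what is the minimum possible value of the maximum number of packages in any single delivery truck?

8

By the pigeonhole principle, the 6 delivery trucks are the holes and the 48 packages are the pigeons.
If every delivery truck held at most 7 packages, the total would be at most 6 × 7 = 42, which is less than 48.
So some delivery truck holds at least ⌈48/6⌉ = 8 packages.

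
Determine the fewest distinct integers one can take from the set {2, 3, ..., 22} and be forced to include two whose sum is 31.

Two chosen integers sum to 31 exactly when both halves of some pair {x, 31−x} with 9 ≤ x ≤ 31−x ≤ 22 are chosen — 7 such pairs.
The remaining 7 elements (those with no distinct partner in range) can never complete a 31-sum, so the worst case takes all of them and one from each pair: 7 + 7 = 14.
By the pigeonhole principle, the 15th integer has to be the second member of some pair, so 14 + 1 = 15.

15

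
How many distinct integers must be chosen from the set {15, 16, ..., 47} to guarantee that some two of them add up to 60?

19

Two chosen integers sum to 60 exactly when both halves of some pair {x, 60−x} with 15 ≤ x ≤ 60−x ≤ 45 are chosen — 15 such pairs.
The remaining 3 elements (those with no distinct partner in range) can never complete a 60-sum, so the worst case takes all of them and one from each pair: 3 + 15 = 18.
By pigeonhole, the 19th integer has to be the second member of some pair, so 18 + 1 = 19.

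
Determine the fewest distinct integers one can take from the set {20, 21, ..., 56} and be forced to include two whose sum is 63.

Group the elements by complementary pair {x, 63−x}: {20,43}, {21,42}, {22,41}, …, giving 12 two-element pairs and 13 integers whose partner 63−x falls outside [20,56].
Treating each of those 25 groups as a pigeonhole, one can pick one integer per group — 25 integers — with no two summing to 63.
The 26th integer lands in an occupied pair, forcing a sum of 63.

26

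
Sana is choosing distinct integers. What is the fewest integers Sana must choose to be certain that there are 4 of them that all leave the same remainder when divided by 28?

85

By the pigeonhole principle, the 28 residue classes mod 28 are the pigeonholes.
With 84 integers one could put 3 in each residue class and have no class reach 4.
The 85th integer pushes some class to 4, so 28·3 + 1 = 85.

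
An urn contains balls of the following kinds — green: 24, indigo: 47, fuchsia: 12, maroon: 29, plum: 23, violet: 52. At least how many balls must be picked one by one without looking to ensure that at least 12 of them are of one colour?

An adversary could hand out at most 11 balls per colour: 11 + 11 + 11 + 11 + 11 + 11 = 66 balls and still no colour has 12.
One more ball lands in a colour already at 11, so 67 draws are enough and 66 are not.

67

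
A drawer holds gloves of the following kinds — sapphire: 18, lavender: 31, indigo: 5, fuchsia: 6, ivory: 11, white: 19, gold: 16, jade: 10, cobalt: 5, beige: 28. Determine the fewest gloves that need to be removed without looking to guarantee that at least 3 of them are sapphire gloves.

In the worst case for collecting sapphire gloves, every non-sapphire glove comes out first.
There are 31 + 5 + 6 + 11 + 19 + 16 + 10 + 5 + 28 = 131 non-sapphire gloves altogether.
After those, each further glove must be sapphire, so 131 + 3 = 134 draws guarantee 3 sapphire gloves.

134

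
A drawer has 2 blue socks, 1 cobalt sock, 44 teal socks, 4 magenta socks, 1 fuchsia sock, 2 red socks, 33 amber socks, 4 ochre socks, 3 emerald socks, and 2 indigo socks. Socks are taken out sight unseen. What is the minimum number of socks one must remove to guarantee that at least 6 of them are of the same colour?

Put each drawn sock into a box by colour. The largest draw with every box below 6 takes min(count, 5) from each colour; colours with fewer than 5 contribute all they have.
Σ min(cᵢ, 5) = 2 + 1 + 5 + 4 + 1 + 2 + 5 + 4 + 3 + 2 = 29.
Draw number 29 + 1 = 30 must push one box to 6.

30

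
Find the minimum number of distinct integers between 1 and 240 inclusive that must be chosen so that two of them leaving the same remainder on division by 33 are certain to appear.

34

By pigeonhole, the 33 residue classes mod 33 are the pigeonholes.
With 33 integers one could put 1 in each residue class and have no class reach 2.
The 34th integer pushes some class to 2, so 33·1 + 1 = 34.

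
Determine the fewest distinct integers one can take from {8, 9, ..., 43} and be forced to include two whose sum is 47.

21

Group the elements by complementary pair {x, 47−x}: {8,39}, {9,38}, {10,37}, …, giving 16 two-element pairs and 4 integers whose partner 47−x falls outside [8,43].
Treating each of those 20 groups as a pigeonhole, one can pick one integer per group — 20 integers — with no two summing to 47.
The 21st integer lands in an occupied pair, forcing a sum of 47.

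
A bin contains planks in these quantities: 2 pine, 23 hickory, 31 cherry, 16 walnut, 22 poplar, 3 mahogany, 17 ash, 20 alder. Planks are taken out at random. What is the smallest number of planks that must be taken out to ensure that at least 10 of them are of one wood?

Pigeonhole: put each drawn plank into a box by wood. The largest draw with every box below 10 takes min(count, 9) from each wood; woods with fewer than 9 contribute all they have.
Σ min(cᵢ, 9) = 2 + 9 + 9 + 9 + 9 + 3 + 9 + 9 = 59.
Draw number 59 + 1 = 60 must push one box to 10.

60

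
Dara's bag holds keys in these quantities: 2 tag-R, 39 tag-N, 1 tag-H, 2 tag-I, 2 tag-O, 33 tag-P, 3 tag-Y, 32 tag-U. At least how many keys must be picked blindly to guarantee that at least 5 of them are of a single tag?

An adversary could hand out at most 4 keys per tag (5 tags run out sooner): 2 + 4 + 1 + 2 + 2 + 4 + 3 + 4 = 22 keys and still no tag has 5.
By the pigeonhole principle, one more key lands in a tag already at 4, so 23 draws are enough and 22 are not.

23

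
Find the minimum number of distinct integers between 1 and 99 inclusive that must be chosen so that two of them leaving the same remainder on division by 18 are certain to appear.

Pigeonhole: the 18 residue classes mod 18 are the pigeonholes.
With 18 integers one could put 1 in each residue class and have no class reach 2.
The 19th integer pushes some class to 2, so 18·1 + 1 = 19.

19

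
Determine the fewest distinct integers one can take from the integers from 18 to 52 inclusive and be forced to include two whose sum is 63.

A set avoiding the sum 63 can contain at most one of each pair {x, 63−x}, plus the 7 elements whose complement lies outside the range.
The integers 32, …, 52 (21 of them) are such a set: any two sum to at least 32+33 = 65 > 63.
Any 22nd integer completes one of the 14 pairs, so 22 choices force a sum of 63.

22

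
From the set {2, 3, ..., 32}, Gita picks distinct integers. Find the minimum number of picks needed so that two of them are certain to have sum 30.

19

Two chosen integers sum to 30 exactly when both halves of some pair {x, 30−x} with 2 ≤ x ≤ 30−x ≤ 28 are chosen — 13 such pairs.
The remaining 5 elements (those with no distinct partner in range) can never complete a 30-sum, so the worst case takes all of them and one from each pair: 5 + 13 = 18.
Pigeonhole: the 19th integer has to be the second member of some pair, so 18 + 1 = 19.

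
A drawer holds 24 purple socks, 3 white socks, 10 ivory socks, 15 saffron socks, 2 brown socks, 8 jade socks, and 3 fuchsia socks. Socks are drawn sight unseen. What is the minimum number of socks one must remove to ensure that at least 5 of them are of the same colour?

25

The 7 colours are the holes; the socks drawn are the pigeons.
To avoid 5 of any one colour, the worst case takes at most 4 of each colour, or every sock of a colour that has fewer than 4.
That gives 4 + 3 + 4 + 4 + 2 + 4 + 3 = 24 socks with no colour reaching 5.
The next sock forces some colour to 5, so 24 + 1 = 25.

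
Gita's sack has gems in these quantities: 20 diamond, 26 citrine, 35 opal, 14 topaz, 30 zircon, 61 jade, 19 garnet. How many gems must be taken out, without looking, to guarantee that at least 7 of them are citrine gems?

In the worst case for collecting citrine gems, every non-citrine gem comes out first.
There are 20 + 35 + 14 + 30 + 61 + 19 = 179 non-citrine gems altogether.
After those, each further gem must be citrine, so 179 + 7 = 186 draws guarantee 7 citrine gems.

186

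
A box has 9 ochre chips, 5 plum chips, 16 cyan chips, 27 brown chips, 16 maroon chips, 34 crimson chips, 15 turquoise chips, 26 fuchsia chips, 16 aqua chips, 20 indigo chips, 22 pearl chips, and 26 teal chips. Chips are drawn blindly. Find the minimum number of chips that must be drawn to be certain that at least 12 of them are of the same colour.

125

By pigeonhole, put each drawn chip into a box by colour. The largest draw with every box below 12 takes min(count, 11) from each colour; colours with fewer than 11 contribute all they have.
Σ min(cᵢ, 11) = 9 + 5 + 11 + 11 + 11 + 11 + 11 + 11 + 11 + 11 + 11 + 11 = 124.
Draw number 124 + 1 = 125 must push one box to 12.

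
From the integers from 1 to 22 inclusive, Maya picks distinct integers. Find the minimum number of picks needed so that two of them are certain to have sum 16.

16

A set avoiding the sum 16 can contain at most one of each pair {x, 16−x}, plus the 8 elements whose complement lies outside the range or equal to its own complement.
The integers 8, …, 22 (15 of them) are such a set: any two sum to at least 8+9 = 17 > 16.
Any 16th integer completes one of the 7 pairs, so 16 choices force a sum of 16.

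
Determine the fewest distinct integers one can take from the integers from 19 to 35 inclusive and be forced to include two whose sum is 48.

Two chosen integers sum to 48 exactly when both halves of some pair {x, 48−x} with 19 ≤ x ≤ 48−x ≤ 29 are chosen — 5 such pairs.
The remaining 7 elements (those with no distinct partner in range) can never complete a 48-sum, so the worst case takes all of them and one from each pair: 7 + 5 = 12.
By the pigeonhole principle, the 13th integer has to be the second member of some pair, so 12 + 1 = 13.

13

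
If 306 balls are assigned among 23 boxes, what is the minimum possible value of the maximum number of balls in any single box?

14

The 23 boxes are the holes and the 306 balls are the pigeons.
If every box held at most 13 balls, the total would be at most 23 × 13 = 299, which is less than 306.
So some box holds at least ⌈306/23⌉ = 14 balls.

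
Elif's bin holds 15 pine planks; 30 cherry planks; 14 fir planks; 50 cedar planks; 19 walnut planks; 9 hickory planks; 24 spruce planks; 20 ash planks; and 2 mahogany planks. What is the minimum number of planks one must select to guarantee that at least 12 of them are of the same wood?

89

The 9 woods are the holes; the planks drawn are the pigeons.
To avoid 12 of any one wood, the worst case takes at most 11 of each wood, or every plank of a wood that has fewer than 11.
That gives 11 + 11 + 11 + 11 + 11 + 9 + 11 + 11 + 2 = 88 planks with no wood reaching 12.
The next plank forces some wood to 12, so 88 + 1 = 89.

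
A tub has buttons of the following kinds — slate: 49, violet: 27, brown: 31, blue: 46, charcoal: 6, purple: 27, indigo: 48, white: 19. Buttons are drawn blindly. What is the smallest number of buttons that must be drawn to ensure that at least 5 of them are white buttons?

239

In the worst case for collecting white buttons, every non-white button comes out first.
There are 49 + 27 + 31 + 46 + 6 + 27 + 48 = 234 non-white buttons altogether.
After those, each further button must be white, so 234 + 5 = 239 draws guarantee 5 white buttons.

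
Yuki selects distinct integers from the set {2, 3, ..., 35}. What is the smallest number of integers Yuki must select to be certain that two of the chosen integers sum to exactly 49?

Group the elements by complementary pair {x, 49−x}: {14,35}, {15,34}, {16,33}, …, giving 11 two-element pairs and 12 integers whose partner 49−x falls outside [2,35].
Treating each of those 23 groups as a pigeonhole, one can pick one integer per group — 23 integers — with no two summing to 49.
The 24th integer lands in an occupied pair, forcing a sum of 49.

24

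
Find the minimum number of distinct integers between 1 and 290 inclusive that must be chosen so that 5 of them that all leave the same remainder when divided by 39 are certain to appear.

157

The 39 residue classes mod 39 are the pigeonholes.
With 156 integers one could put 4 in each residue class and have no class reach 5.
The 157th integer pushes some class to 5, so 39·4 + 1 = 157.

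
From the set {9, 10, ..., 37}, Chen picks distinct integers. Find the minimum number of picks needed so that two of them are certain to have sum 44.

Two chosen integers sum to 44 exactly when both halves of some pair {x, 44−x} with 9 ≤ x ≤ 44−x ≤ 35 are chosen — 13 such pairs.
The remaining 3 elements (those with no distinct partner in range) can never complete a 44-sum, so the worst case takes all of them and one from each pair: 3 + 13 = 16.
By pigeonhole, the 17th integer has to be the second member of some pair, so 16 + 1 = 17.

17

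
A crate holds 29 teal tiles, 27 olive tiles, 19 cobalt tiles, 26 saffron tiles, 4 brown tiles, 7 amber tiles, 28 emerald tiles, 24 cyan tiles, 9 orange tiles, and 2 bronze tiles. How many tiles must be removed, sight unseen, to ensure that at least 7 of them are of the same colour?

Put each drawn tile into a box by colour. The largest draw with every box below 7 takes min(count, 6) from each colour; colours with fewer than 6 contribute all they have.
Σ min(cᵢ, 6) = 6 + 6 + 6 + 6 + 4 + 6 + 6 + 6 + 6 + 2 = 54.
Draw number 54 + 1 = 55 must push one box to 7.

55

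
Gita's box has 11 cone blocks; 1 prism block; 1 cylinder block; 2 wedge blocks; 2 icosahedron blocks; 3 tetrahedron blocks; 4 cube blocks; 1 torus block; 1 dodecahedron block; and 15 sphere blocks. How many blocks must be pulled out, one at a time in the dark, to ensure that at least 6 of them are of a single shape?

26

Put each drawn block into a box by shape. The largest draw with every box below 6 takes min(count, 5) from each shape; shapes with fewer than 5 contribute all they have.
Σ min(cᵢ, 5) = 5 + 1 + 1 + 2 + 2 + 3 + 4 + 1 + 1 + 5 = 25.
Draw number 25 + 1 = 26 must push one box to 6.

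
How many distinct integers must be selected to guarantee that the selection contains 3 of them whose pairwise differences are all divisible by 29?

Integers whose pairwise differences are multiples of 29 are exactly those sharing a remainder mod 29. Pigeonhole: the 29 residue classes mod 29 are the pigeonholes.
With 58 integers one could put 2 in each residue class and have no class reach 3.
The 59th integer pushes some class to 3, so 29·2 + 1 = 59.

59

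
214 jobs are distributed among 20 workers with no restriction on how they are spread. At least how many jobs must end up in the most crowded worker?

By pigeonhole, the 20 workers are the holes and the 214 jobs are the pigeons.
If every worker held at most 10 jobs, the total would be at most 20 × 10 = 200, which is less than 214.
So some worker holds at least ⌈214/20⌉ = 11 jobs.

11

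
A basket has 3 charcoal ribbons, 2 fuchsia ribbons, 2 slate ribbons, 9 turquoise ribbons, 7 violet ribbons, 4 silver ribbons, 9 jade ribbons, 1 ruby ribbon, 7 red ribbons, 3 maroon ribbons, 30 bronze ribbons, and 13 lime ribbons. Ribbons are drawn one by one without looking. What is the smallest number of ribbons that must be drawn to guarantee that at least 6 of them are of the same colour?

An adversary could hand out at most 5 ribbons per colour (6 colours run out sooner): 3 + 2 + 2 + 5 + 5 + 4 + 5 + 1 + 5 + 3 + 5 + 5 = 45 ribbons and still no colour has 6.
One more ribbon lands in a colour already at 5, so 46 draws are enough and 45 are not.

46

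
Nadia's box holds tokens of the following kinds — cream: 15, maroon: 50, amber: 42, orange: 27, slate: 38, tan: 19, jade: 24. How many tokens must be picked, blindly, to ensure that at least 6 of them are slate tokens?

In the worst case for collecting slate tokens, every non-slate token comes out first.
There are 15 + 50 + 42 + 27 + 19 + 24 = 177 non-slate tokens altogether.
After those, each further token must be slate, so 177 + 6 = 183 draws guarantee 6 slate tokens.

183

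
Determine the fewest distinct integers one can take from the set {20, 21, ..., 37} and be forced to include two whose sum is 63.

13

A set avoiding the sum 63 can contain at most one of each pair {x, 63−x}, plus the 6 elements whose complement lies outside the range.
The integers 20, …, 31 (12 of them) are such a set: any two sum to at least 20+21 = 41 and at most 30+31 = 61 < 63.
Pigeonhole: any 13th integer completes one of the 6 pairs, so 13 choices force a sum of 63.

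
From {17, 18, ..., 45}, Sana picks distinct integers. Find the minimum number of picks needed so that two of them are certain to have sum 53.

Group the elements by complementary pair {x, 53−x}: {17,36}, {18,35}, {19,34}, …, giving 10 two-element pairs and 9 integers whose partner 53−x falls outside [17,45].
Treating each of those 19 groups as a pigeonhole, one can pick one integer per group — 19 integers — with no two summing to 53.
The 20th integer lands in an occupied pair, forcing a sum of 53.

20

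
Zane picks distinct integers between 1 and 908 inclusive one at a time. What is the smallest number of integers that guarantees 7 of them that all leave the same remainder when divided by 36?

The 36 residue classes mod 36 are the pigeonholes.
With 216 integers one could put 6 in each residue class and have no class reach 7.
The 217th integer pushes some class to 7, so 36·6 + 1 = 217.

217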